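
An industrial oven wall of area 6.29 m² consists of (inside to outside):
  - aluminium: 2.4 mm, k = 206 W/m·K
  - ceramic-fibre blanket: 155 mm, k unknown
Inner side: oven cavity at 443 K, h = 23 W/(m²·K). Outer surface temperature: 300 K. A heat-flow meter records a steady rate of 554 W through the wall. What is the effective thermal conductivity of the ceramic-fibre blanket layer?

k ≈ 0.0981 W/(m·K)

Series thermal resistances:
R_inner film = 1/(h_i·A) = 1/(23×6.29) = 0.006912 K/W
R_aluminium = L/(kA) = 0.0024/(206×6.29) = 1.852×10^-6 K/W
Sum of known resistances R_other = 0.006914 K/W
Total R = ΔT/Q = 143/554 = 0.2581 K/W
R_ceramic-fibre blanket = R_total − R_other = 0.2512 K/W
k = L/(R·A) = 0.155/(0.2512×6.29)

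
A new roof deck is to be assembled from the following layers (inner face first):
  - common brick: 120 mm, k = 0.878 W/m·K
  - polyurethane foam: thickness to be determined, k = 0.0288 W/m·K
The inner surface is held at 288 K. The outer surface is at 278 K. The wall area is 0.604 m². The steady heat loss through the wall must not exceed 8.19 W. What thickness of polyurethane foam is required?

L ≈ 17.3 mm

Using the resistance-network approach (series):
R_common brick = L/(kA) = 0.12/(0.878×0.604) = 0.2263 K/W
Sum of the known resistances R_other = 0.2263 K/W
Required total resistance R_tot = ΔT/Q_allow = 10/8.19 = 1.221 K/W
R_polyurethane foam = R_tot − R_other = 0.9947 K/W
L = R·k·A = 0.9947×0.0288×0.604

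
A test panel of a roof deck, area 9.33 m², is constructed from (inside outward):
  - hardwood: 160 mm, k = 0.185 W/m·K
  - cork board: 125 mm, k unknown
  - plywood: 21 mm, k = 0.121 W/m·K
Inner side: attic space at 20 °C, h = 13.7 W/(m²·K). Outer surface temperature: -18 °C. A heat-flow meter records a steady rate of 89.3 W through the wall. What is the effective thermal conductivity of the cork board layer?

Model the wall as resistances in series:
R_inner film = 1/(h_i·A) = 1/(13.7×9.33) = 0.007823 K/W
R_hardwood = L/(kA) = 0.16/(0.185×9.33) = 0.0927 K/W
R_plywood = L/(kA) = 0.021/(0.121×9.33) = 0.0186 K/W
Sum of known resistances R_other = 0.1191 K/W
Total R = ΔT/Q = 38/89.3 = 0.4255 K/W
R_cork board = R_total − R_other = 0.3064 K/W
k = L/(R·A) = 0.125/(0.3064×9.33)

k ≈ 0.0437 W/(m·K)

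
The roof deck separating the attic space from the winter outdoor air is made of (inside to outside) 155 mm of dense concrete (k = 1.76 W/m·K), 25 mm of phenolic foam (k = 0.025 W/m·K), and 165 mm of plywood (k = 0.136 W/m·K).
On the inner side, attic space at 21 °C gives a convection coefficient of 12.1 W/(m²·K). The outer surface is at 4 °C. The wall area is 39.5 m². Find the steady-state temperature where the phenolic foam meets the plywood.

Treating each layer as a thermal resistance in series:
R_inner film = 1/(h_i·A) = 1/(12.1×39.5) = 0.002092 K/W
R_dense concrete = L/(kA) = 0.155/(1.76×39.5) = 0.00223 K/W
R_phenolic foam = L/(kA) = 0.025/(0.025×39.5) = 0.02532 K/W
R_plywood = L/(kA) = 0.165/(0.136×39.5) = 0.03071 K/W
R_total = 0.06035 K/W;  Q = ΔT/R_total = 17/0.06035 = 281.7 W
T_interface = T_inner − Q·ΣR(inner→interface) = 21 − 282×0.02964

T ≈ 12.7 °C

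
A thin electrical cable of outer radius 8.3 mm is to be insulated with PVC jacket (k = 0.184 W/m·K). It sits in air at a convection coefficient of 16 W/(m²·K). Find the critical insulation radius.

r_cr ≈ 11.5 mm

For a cylinder r_cr = k/h = 0.184/16
r_cr = 11.5 mm; since the bare radius (8.3 mm) is below r_cr, adding a thin layer of insulation will *increase* heat loss.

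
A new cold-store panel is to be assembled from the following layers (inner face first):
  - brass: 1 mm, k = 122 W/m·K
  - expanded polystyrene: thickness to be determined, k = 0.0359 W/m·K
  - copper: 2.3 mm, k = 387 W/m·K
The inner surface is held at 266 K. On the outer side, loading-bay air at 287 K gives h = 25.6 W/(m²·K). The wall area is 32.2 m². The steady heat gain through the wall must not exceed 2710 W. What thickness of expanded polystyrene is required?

L ≈ 7.55 mm

Treating each layer as a thermal resistance in series:
R_brass = L/(kA) = 0.001/(122×32.2) = 2.546×10^-7 K/W
R_copper = L/(kA) = 0.0023/(387×32.2) = 1.846×10^-7 K/W
R_outer film = 1/(h_o·A) = 1/(25.6×32.2) = 0.001213 K/W
Sum of the known resistances R_other = 0.001214 K/W
Required total resistance R_tot = ΔT/Q_allow = 21/2710 = 0.007749 K/W
R_expanded polystyrene = R_tot − R_other = 0.006536 K/W
L = R·k·A = 0.006536×0.0359×32.2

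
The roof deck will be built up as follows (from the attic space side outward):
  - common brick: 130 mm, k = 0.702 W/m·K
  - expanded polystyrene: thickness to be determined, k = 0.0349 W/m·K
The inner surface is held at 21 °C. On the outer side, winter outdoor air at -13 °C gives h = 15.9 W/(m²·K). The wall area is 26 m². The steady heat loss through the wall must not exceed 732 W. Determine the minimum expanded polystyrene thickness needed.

Model the wall as resistances in series:
R_common brick = L/(kA) = 0.13/(0.702×26) = 0.007123 K/W
R_outer film = 1/(h_o·A) = 1/(15.9×26) = 0.002419 K/W
Sum of the known resistances R_other = 0.009541 K/W
Required total resistance R_tot = ΔT/Q_allow = 34/732 = 0.04645 K/W
R_expanded polystyrene = R_tot − R_other = 0.03691 K/W
L = R·k·A = 0.03691×0.0349×26

L ≈ 33.5 mm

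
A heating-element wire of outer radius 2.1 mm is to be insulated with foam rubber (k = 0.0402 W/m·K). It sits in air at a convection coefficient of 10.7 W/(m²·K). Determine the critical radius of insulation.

r_cr ≈ 3.76 mm

For a cylinder r_cr = k/h = 0.0402/10.7
r_cr = 3.76 mm; since the bare radius (2.1 mm) is below r_cr, adding a thin layer of insulation will *increase* heat loss.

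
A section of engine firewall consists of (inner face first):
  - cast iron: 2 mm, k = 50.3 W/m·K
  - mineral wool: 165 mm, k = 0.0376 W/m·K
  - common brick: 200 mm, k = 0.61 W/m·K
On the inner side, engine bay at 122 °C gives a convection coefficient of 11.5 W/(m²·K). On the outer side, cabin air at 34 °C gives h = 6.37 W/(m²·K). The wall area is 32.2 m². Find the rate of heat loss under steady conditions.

Treating each layer as a thermal resistance in series:
R_inner film = 1/(h_i·A) = 1/(11.5×32.2) = 0.002701 K/W
R_cast iron = L/(kA) = 0.002/(50.3×32.2) = 1.235×10^-6 K/W
R_mineral wool = L/(kA) = 0.165/(0.0376×32.2) = 0.1363 K/W
R_common brick = L/(kA) = 0.2/(0.61×32.2) = 0.01018 K/W
R_outer film = 1/(h_o·A) = 1/(6.37×32.2) = 0.004875 K/W
R_total = 0.154 K/W
Q = ΔT / R_total = 88 / 0.154

Q ≈ 571 W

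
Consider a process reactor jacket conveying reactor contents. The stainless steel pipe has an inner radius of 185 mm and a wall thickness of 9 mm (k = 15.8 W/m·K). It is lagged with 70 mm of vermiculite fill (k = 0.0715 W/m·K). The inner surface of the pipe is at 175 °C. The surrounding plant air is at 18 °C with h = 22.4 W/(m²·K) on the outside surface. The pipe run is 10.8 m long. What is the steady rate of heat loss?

Q ≈ 2380 W

Cylindrical conduction, so R = ln(r₂/r₁)/(2πkL) per layer, in series:
R_stainless steel pipe wall = ln(194/185)/(2π×15.8×10.8) = 4.431×10^-5 K/W
R_vermiculite fill = ln(264/194)/(2π×0.0715×10.8) = 0.0635 K/W
R_outer film = 1/(h_o·2πr_oL) = 1/(22.4×2π×0.264×10.8) = 0.002492 K/W
R_total = 0.06604 K/W
Q = ΔT/R_total = 157/0.06604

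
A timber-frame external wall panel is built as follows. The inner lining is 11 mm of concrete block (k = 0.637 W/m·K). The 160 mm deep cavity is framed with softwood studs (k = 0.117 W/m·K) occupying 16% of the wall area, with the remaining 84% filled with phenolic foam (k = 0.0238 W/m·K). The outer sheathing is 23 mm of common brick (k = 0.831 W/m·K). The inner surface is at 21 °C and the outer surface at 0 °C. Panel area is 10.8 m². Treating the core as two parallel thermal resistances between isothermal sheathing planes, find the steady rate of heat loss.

Q ≈ 54.3 W

Sheathing layers in series; stud and cavity paths in parallel between them.
R_inner = 0.011/(0.637×10.8) = 0.001599 K/W
R_stud  = 0.16/(0.117×0.16×10.8) = 0.7914 K/W
R_cav   = 0.16/(0.0238×0.84×10.8) = 0.741 K/W
1/R_core = 1/R_stud + 1/R_cav → R_core = 0.3827 K/W
R_outer = 0.023/(0.831×10.8) = 0.002563 K/W
R_total = 0.3869 K/W
Q = ΔT/R_total = 21/0.3869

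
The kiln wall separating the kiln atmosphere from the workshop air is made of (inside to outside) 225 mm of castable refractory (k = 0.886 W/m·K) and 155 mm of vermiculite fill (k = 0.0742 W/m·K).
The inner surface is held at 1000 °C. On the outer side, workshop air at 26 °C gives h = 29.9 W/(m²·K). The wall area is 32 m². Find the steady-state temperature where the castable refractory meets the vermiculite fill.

T ≈ 896 °C

Model the wall as resistances in series:
R_castable refractory = L/(kA) = 0.225/(0.886×32) = 0.007936 K/W
R_vermiculite fill = L/(kA) = 0.155/(0.0742×32) = 0.06528 K/W
R_outer film = 1/(h_o·A) = 1/(29.9×32) = 0.001045 K/W
R_total = 0.07426 K/W;  Q = ΔT/R_total = 974/0.07426 = 13120 W
T_interface = T_inner − Q·ΣR(inner→interface) = 1000 − 13100×0.007936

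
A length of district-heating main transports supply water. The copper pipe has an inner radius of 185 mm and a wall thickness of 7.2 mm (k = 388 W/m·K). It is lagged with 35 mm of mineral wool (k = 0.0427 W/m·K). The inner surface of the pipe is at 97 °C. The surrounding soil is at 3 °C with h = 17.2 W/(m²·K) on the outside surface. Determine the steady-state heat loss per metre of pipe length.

Cylindrical conduction, so R = ln(r₂/r₁)/(2πkL) per layer, in series:
R_copper pipe wall = ln(192.2/185)/(2π×388×1) = 1.566×10^-5 K/W
R_mineral wool = ln(227.2/192.2)/(2π×0.0427×1) = 0.6236 K/W
R_outer film = 1/(h_o·2πr_oL) = 1/(17.2×2π×0.2272×1) = 0.04073 K/W
R_total = 0.6643 K/W
Q = ΔT/R_total = 94/0.6643

q′ ≈ 142 W/m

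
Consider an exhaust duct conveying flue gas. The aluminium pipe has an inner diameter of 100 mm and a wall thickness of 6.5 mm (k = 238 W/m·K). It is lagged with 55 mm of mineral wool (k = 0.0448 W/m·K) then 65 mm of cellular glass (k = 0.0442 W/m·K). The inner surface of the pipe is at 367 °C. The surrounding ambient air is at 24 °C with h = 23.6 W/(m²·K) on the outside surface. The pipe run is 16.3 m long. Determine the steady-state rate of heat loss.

Q ≈ 1360 W

Per-layer cylindrical resistances, series-summed:
R_aluminium pipe wall = ln(56.5/50)/(2π×238×16.3) = 5.014×10^-6 K/W
R_mineral wool = ln(111.5/56.5)/(2π×0.0448×16.3) = 0.1482 K/W
R_cellular glass = ln(176.5/111.5)/(2π×0.0442×16.3) = 0.1015 K/W
R_outer film = 1/(h_o·2πr_oL) = 1/(23.6×2π×0.1765×16.3) = 0.002344 K/W
R_total = 0.252 K/W
Q = ΔT/R_total = 343/0.252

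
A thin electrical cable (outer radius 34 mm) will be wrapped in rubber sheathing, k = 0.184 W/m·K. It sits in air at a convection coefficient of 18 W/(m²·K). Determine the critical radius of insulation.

r_cr ≈ 10.2 mm

For a cylinder r_cr = k/h = 0.184/18
r_cr = 10.2 mm; since the bare radius (34 mm) is above r_cr, any added insulation will reduce heat loss.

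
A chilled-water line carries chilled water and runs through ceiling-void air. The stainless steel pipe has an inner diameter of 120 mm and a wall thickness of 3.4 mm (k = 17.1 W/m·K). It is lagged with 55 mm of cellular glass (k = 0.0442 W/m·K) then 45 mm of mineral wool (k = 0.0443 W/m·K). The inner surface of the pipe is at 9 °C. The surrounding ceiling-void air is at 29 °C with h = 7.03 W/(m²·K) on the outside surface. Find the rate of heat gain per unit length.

q′ ≈ 5.64 W/m

For a radial system each layer contributes R = ln(r_out/r_in)/(2πkL); films add R = 1/(hA).
R_stainless steel pipe wall = ln(63.4/60)/(2π×17.1×1) = 5.13×10^-4 K/W
R_cellular glass = ln(118.4/63.4)/(2π×0.0442×1) = 2.249 K/W
R_mineral wool = ln(163.4/118.4)/(2π×0.0443×1) = 1.157 K/W
R_outer film = 1/(h_o·2πr_oL) = 1/(7.03×2π×0.1634×1) = 0.1386 K/W
R_total = 3.545 K/W
Q = ΔT/R_total = 20/3.545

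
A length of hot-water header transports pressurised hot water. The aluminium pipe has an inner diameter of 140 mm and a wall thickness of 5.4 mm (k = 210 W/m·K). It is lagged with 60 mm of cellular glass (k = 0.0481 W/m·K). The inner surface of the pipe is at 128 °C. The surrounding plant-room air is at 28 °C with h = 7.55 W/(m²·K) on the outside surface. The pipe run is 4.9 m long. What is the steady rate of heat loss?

Radial resistances (cylindrical: R_cond = ln(r_o/r_i)/(2πkL), R_conv = 1/(h·2πrL)):
R_aluminium pipe wall = ln(75.4/70)/(2π×210×4.9) = 1.149×10^-5 K/W
R_cellular glass = ln(135.4/75.4)/(2π×0.0481×4.9) = 0.3953 K/W
R_outer film = 1/(h_o·2πr_oL) = 1/(7.55×2π×0.1354×4.9) = 0.03177 K/W
R_total = 0.4271 K/W
Q = ΔT/R_total = 100/0.4271

Q ≈ 234 W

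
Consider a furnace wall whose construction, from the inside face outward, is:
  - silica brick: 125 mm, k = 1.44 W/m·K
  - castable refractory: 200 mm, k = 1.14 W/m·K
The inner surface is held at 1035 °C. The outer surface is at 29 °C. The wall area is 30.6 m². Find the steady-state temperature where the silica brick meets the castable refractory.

Using the resistance-network approach (series):
R_silica brick = L/(kA) = 0.125/(1.44×30.6) = 0.002837 K/W
R_castable refractory = L/(kA) = 0.2/(1.14×30.6) = 0.005733 K/W
R_total = 0.00857 K/W;  Q = ΔT/R_total = 1006/0.00857 = 117400 W
T_interface = T_inner − Q·ΣR(inner→interface) = 1035 − 117000×0.002837

T ≈ 702 °C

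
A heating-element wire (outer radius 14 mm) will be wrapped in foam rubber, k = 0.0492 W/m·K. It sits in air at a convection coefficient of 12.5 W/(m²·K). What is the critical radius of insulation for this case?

r_cr ≈ 3.94 mm

For a cylinder r_cr = k/h = 0.0492/12.5
r_cr = 3.94 mm; since the bare radius (14 mm) is above r_cr, any added insulation will reduce heat loss.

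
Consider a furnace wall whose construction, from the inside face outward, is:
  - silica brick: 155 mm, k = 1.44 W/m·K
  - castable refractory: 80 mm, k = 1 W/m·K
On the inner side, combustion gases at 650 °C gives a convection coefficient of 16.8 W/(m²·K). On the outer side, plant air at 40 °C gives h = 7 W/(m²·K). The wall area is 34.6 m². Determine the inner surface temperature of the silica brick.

T ≈ 557 °C

Thermal resistances in series:
R_inner film = 1/(h_i·A) = 1/(16.8×34.6) = 0.00172 K/W
R_silica brick = L/(kA) = 0.155/(1.44×34.6) = 0.003111 K/W
R_castable refractory = L/(kA) = 0.08/(1×34.6) = 0.002312 K/W
R_outer film = 1/(h_o·A) = 1/(7×34.6) = 0.004129 K/W
R_total = 0.01127 K/W;  Q = ΔT/R_total = 610/0.01127 = 54120 W
T_interface = T_inner − Q·ΣR(inner→interface) = 650 − 54100×0.00172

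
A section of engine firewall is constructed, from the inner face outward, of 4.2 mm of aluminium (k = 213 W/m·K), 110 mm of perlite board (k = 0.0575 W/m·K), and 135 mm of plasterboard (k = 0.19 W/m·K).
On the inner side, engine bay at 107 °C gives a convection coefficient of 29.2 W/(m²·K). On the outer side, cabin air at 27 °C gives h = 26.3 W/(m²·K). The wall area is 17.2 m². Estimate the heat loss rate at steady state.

Using the resistance-network approach (series):
R_inner film = 1/(h_i·A) = 1/(29.2×17.2) = 0.001991 K/W
R_aluminium = L/(kA) = 0.0042/(213×17.2) = 1.146×10^-6 K/W
R_perlite board = L/(kA) = 0.11/(0.0575×17.2) = 0.1112 K/W
R_plasterboard = L/(kA) = 0.135/(0.19×17.2) = 0.04131 K/W
R_outer film = 1/(h_o·A) = 1/(26.3×17.2) = 0.002211 K/W
R_total = 0.1567 K/W
Q = ΔT / R_total = 80 / 0.1567

Q ≈ 510 W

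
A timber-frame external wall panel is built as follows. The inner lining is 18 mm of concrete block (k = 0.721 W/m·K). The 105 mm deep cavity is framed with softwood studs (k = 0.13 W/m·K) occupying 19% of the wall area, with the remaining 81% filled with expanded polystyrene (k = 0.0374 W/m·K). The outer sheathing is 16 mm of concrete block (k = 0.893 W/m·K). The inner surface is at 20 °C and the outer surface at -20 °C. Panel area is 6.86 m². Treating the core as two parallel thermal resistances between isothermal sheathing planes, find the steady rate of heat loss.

Q ≈ 141 W

Sheathing layers in series; stud and cavity paths in parallel between them.
R_inner = 0.018/(0.721×6.86) = 0.003639 K/W
R_stud  = 0.105/(0.13×0.19×6.86) = 0.6197 K/W
R_cav   = 0.105/(0.0374×0.81×6.86) = 0.5053 K/W
1/R_core = 1/R_stud + 1/R_cav → R_core = 0.2783 K/W
R_outer = 0.016/(0.893×6.86) = 0.002612 K/W
R_total = 0.2846 K/W
Q = ΔT/R_total = 40/0.2846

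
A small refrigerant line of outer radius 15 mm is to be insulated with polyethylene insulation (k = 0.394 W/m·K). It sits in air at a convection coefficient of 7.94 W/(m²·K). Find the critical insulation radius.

For a cylinder r_cr = k/h = 0.394/7.94
r_cr = 49.6 mm; since the bare radius (15 mm) is below r_cr, adding a thin layer of insulation will *increase* heat loss.

r_cr ≈ 49.6 mm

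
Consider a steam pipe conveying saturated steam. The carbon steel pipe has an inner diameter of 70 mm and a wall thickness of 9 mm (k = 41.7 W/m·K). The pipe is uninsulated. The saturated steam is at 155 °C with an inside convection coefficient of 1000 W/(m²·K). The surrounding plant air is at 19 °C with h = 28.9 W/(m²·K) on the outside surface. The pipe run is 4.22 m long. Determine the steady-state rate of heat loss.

Q ≈ 4400 W

Cylindrical conduction, so R = ln(r₂/r₁)/(2πkL) per layer, in series:
R_inner film = 1/(h_i·2πr₁L) = 1/(1000×2π×0.035×4.22) = 0.001078 K/W
R_carbon steel pipe wall = ln(44/35)/(2π×41.7×4.22) = 2.07×10^-4 K/W
R_outer film = 1/(h_o·2πr_oL) = 1/(28.9×2π×0.044×4.22) = 0.02966 K/W
R_total = 0.03094 K/W
Q = ΔT/R_total = 136/0.03094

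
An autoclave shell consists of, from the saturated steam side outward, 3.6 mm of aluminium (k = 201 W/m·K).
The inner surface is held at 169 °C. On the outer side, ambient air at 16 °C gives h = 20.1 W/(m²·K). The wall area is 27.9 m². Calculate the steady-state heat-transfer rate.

Thermal resistances in series:
R_aluminium = L/(kA) = 0.0036/(201×27.9) = 6.42×10^-7 K/W
R_outer film = 1/(h_o·A) = 1/(20.1×27.9) = 0.001783 K/W
R_total = 0.001784 K/W
Q = ΔT / R_total = 153 / 0.001784

Q ≈ 85800 W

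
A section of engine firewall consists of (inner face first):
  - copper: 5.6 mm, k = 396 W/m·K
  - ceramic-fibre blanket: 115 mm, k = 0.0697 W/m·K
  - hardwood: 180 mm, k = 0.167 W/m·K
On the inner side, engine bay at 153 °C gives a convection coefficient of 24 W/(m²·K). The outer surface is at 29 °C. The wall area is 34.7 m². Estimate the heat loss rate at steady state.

Q ≈ 1550 W

Thermal resistances in series:
R_inner film = 1/(h_i·A) = 1/(24×34.7) = 0.001201 K/W
R_copper = L/(kA) = 0.0056/(396×34.7) = 4.075×10^-7 K/W
R_ceramic-fibre blanket = L/(kA) = 0.115/(0.0697×34.7) = 0.04755 K/W
R_hardwood = L/(kA) = 0.18/(0.167×34.7) = 0.03106 K/W
R_total = 0.07981 K/W
Q = ΔT / R_total = 124 / 0.07981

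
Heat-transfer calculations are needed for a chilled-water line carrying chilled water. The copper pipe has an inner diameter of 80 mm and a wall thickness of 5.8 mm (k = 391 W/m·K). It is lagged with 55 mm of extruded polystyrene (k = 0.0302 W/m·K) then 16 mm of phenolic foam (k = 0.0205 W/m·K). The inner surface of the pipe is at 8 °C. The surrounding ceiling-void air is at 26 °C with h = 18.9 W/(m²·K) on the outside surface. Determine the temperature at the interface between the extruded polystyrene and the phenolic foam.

T ≈ 21.9 °C

Cylindrical conduction, so R = ln(r₂/r₁)/(2πkL) per layer, in series:
R_copper pipe wall = ln(45.8/40)/(2π×391×1) = 5.512×10^-5 K/W
R_extruded polystyrene = ln(100.8/45.8)/(2π×0.0302×1) = 4.157 K/W
R_phenolic foam = ln(116.8/100.8)/(2π×0.0205×1) = 1.144 K/W
R_outer film = 1/(h_o·2πr_oL) = 1/(18.9×2π×0.1168×1) = 0.0721 K/W
R_total = 5.373 K/W
Q = ΔT/R_total = 18/5.373
Q = 3.35 W/m
T_interface = T_inner + Q·ΣR(inner→interface) = 8 + 3.35×4.157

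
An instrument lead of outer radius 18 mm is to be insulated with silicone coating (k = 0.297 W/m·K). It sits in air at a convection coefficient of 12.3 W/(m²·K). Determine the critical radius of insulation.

For a cylinder r_cr = k/h = 0.297/12.3
r_cr = 24.1 mm; since the bare radius (18 mm) is below r_cr, adding a thin layer of insulation will *increase* heat loss.

r_cr ≈ 24.1 mm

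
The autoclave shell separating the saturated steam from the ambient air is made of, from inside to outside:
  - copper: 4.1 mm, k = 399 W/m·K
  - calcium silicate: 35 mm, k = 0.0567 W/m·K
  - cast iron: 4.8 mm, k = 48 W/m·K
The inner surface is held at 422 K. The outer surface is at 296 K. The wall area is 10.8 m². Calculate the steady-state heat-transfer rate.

Treating each layer as a thermal resistance in series:
R_copper = L/(kA) = 0.0041/(399×10.8) = 9.515×10^-7 K/W
R_calcium silicate = L/(kA) = 0.035/(0.0567×10.8) = 0.05716 K/W
R_cast iron = L/(kA) = 0.0048/(48×10.8) = 9.259×10^-6 K/W
R_total = 0.05717 K/W
Q = ΔT / R_total = 126 / 0.05717

Q ≈ 2200 W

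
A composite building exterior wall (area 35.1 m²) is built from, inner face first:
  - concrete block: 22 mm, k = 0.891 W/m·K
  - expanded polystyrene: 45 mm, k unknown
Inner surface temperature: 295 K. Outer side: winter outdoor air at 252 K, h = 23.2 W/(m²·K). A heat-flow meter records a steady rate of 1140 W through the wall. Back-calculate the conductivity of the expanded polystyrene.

Thermal resistances in series:
R_concrete block = L/(kA) = 0.022/(0.891×35.1) = 7.035×10^-4 K/W
R_outer film = 1/(h_o·A) = 1/(23.2×35.1) = 0.001228 K/W
Sum of known resistances R_other = 0.001931 K/W
Total R = ΔT/Q = 43/1140 = 0.03772 K/W
R_expanded polystyrene = R_total − R_other = 0.03579 K/W
k = L/(R·A) = 0.045/(0.03579×35.1)

k ≈ 0.0358 W/(m·K)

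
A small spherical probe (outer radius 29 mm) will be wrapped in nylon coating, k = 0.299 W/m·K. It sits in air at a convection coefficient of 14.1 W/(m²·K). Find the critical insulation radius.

For a sphere r_cr = 2k/h = 2×0.299/14.1
r_cr = 42.4 mm; since the bare radius (29 mm) is below r_cr, adding a thin layer of insulation will *increase* heat loss.

r_cr ≈ 42.4 mm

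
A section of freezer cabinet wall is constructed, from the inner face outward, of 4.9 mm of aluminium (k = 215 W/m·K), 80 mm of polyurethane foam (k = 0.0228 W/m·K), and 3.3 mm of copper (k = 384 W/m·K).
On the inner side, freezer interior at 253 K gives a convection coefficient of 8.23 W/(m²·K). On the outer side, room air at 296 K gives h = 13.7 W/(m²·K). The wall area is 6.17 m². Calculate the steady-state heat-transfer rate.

Q ≈ 71.6 W

Treating each layer as a thermal resistance in series:
R_inner film = 1/(h_i·A) = 1/(8.23×6.17) = 0.01969 K/W
R_aluminium = L/(kA) = 0.0049/(215×6.17) = 3.694×10^-6 K/W
R_polyurethane foam = L/(kA) = 0.08/(0.0228×6.17) = 0.5687 K/W
R_copper = L/(kA) = 0.0033/(384×6.17) = 1.393×10^-6 K/W
R_outer film = 1/(h_o·A) = 1/(13.7×6.17) = 0.01183 K/W
R_total = 0.6002 K/W
Q = ΔT / R_total = 43 / 0.6002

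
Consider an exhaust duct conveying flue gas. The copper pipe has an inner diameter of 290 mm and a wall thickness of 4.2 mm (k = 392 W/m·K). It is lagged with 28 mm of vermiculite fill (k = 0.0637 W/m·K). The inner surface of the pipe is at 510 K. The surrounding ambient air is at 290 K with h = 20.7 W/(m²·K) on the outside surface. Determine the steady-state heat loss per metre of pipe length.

Cylindrical conduction, so R = ln(r₂/r₁)/(2πkL) per layer, in series:
R_copper pipe wall = ln(149.2/145)/(2π×392×1) = 1.159×10^-5 K/W
R_vermiculite fill = ln(177.2/149.2)/(2π×0.0637×1) = 0.4297 K/W
R_outer film = 1/(h_o·2πr_oL) = 1/(20.7×2π×0.1772×1) = 0.04339 K/W
R_total = 0.4731 K/W
Q = ΔT/R_total = 220/0.4731

q′ ≈ 465 W/m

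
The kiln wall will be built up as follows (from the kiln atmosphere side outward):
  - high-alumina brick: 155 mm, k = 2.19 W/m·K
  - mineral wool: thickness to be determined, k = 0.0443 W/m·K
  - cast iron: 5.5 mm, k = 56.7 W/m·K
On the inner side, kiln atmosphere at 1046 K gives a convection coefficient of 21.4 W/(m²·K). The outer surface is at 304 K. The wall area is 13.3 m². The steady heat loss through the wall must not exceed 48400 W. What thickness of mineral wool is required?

Using the resistance-network approach (series):
R_inner film = 1/(h_i·A) = 1/(21.4×13.3) = 0.003513 K/W
R_high-alumina brick = L/(kA) = 0.155/(2.19×13.3) = 0.005322 K/W
R_cast iron = L/(kA) = 0.0055/(56.7×13.3) = 7.293×10^-6 K/W
Sum of the known resistances R_other = 0.008842 K/W
Required total resistance R_tot = ΔT/Q_allow = 742/48400 = 0.01533 K/W
R_mineral wool = R_tot − R_other = 0.006488 K/W
L = R·k·A = 0.006488×0.0443×13.3

L ≈ 3.82 mm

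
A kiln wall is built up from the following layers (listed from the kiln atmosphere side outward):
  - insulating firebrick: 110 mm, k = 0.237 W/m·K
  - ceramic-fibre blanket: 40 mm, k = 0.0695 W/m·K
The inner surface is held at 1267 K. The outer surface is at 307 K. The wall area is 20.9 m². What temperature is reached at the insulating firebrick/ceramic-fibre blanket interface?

T ≈ 838 K

Series thermal resistances:
R_insulating firebrick = L/(kA) = 0.11/(0.237×20.9) = 0.02221 K/W
R_ceramic-fibre blanket = L/(kA) = 0.04/(0.0695×20.9) = 0.02754 K/W
R_total = 0.04975 K/W;  Q = ΔT/R_total = 960/0.04975 = 19300 W
T_interface = T_inner − Q·ΣR(inner→interface) = 1267 − 19300×0.02221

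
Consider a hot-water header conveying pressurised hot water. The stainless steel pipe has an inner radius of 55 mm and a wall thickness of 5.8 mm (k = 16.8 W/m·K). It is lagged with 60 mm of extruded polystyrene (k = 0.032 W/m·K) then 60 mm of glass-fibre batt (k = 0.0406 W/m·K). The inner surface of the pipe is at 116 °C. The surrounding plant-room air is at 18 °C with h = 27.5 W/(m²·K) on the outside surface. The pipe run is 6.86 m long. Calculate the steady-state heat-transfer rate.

Cylindrical conduction, so R = ln(r₂/r₁)/(2πkL) per layer, in series:
R_stainless steel pipe wall = ln(60.8/55)/(2π×16.8×6.86) = 1.385×10^-4 K/W
R_extruded polystyrene = ln(120.8/60.8)/(2π×0.032×6.86) = 0.4978 K/W
R_glass-fibre batt = ln(180.8/120.8)/(2π×0.0406×6.86) = 0.2304 K/W
R_outer film = 1/(h_o·2πr_oL) = 1/(27.5×2π×0.1808×6.86) = 0.004666 K/W
R_total = 0.733 K/W
Q = ΔT/R_total = 98/0.733

Q ≈ 134 W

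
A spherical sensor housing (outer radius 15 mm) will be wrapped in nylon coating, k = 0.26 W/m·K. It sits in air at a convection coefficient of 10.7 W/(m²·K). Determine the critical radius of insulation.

r_cr ≈ 48.6 mm

For a sphere r_cr = 2k/h = 2×0.26/10.7
r_cr = 48.6 mm; since the bare radius (15 mm) is below r_cr, adding a thin layer of insulation will *increase* heat loss.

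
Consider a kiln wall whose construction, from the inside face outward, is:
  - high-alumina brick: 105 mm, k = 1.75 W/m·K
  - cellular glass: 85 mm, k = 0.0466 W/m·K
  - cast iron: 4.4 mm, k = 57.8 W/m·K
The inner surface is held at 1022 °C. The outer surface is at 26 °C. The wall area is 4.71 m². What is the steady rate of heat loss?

Model the wall as resistances in series:
R_high-alumina brick = L/(kA) = 0.105/(1.75×4.71) = 0.01274 K/W
R_cellular glass = L/(kA) = 0.085/(0.0466×4.71) = 0.3873 K/W
R_cast iron = L/(kA) = 0.0044/(57.8×4.71) = 1.616×10^-5 K/W
R_total = 0.4 K/W
Q = ΔT / R_total = 996 / 0.4

Q ≈ 2490 W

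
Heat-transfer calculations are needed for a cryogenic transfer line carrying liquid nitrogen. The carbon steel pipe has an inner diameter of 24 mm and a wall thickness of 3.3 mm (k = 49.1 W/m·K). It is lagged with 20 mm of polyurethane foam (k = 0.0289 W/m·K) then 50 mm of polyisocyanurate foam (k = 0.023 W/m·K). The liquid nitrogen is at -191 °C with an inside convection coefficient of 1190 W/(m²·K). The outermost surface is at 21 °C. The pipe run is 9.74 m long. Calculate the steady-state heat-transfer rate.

Q ≈ 193 W

Per-layer cylindrical resistances, series-summed:
R_inner film = 1/(h_i·2πr₁L) = 1/(1190×2π×0.012×9.74) = 0.001144 K/W
R_carbon steel pipe wall = ln(15.3/12)/(2π×49.1×9.74) = 8.085×10^-5 K/W
R_polyurethane foam = ln(35.3/15.3)/(2π×0.0289×9.74) = 0.4727 K/W
R_polyisocyanurate foam = ln(85.3/35.3)/(2π×0.023×9.74) = 0.6268 K/W
R_total = 1.101 K/W
Q = ΔT/R_total = 212/1.101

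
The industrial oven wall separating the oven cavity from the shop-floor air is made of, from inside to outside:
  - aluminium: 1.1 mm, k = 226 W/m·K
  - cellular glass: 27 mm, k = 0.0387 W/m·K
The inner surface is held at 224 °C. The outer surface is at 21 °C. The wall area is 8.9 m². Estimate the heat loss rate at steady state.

Q ≈ 2590 W

Thermal resistances in series:
R_aluminium = L/(kA) = 0.0011/(226×8.9) = 5.469×10^-7 K/W
R_cellular glass = L/(kA) = 0.027/(0.0387×8.9) = 0.07839 K/W
R_total = 0.07839 K/W
Q = ΔT / R_total = 203 / 0.07839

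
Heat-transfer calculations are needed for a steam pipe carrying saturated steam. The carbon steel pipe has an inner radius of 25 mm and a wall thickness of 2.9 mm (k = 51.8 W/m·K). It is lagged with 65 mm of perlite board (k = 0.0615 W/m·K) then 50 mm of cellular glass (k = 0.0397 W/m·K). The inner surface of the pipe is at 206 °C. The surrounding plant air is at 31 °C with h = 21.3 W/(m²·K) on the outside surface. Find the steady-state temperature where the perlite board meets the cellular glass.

Treating each annulus and film as a series resistance:
R_carbon steel pipe wall = ln(27.9/25)/(2π×51.8×1) = 3.372×10^-4 K/W
R_perlite board = ln(92.9/27.9)/(2π×0.0615×1) = 3.113 K/W
R_cellular glass = ln(142.9/92.9)/(2π×0.0397×1) = 1.726 K/W
R_outer film = 1/(h_o·2πr_oL) = 1/(21.3×2π×0.1429×1) = 0.05229 K/W
R_total = 4.892 K/W
Q = ΔT/R_total = 175/4.892
Q = 35.8 W/m
T_interface = T_inner − Q·ΣR(inner→interface) = 206 − 35.8×3.113

T ≈ 94.6 °C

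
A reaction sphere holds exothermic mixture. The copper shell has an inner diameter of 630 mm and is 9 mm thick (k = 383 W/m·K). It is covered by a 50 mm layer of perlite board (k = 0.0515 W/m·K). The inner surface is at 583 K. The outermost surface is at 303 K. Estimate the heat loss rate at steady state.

Radial (spherical) resistances in series:
R_copper shell = (1/0.315 − 1/0.324)/(4π×383) = 1.832×10^-5 K/W
R_perlite board = (1/0.324 − 1/0.374)/(4π×0.0515) = 0.6376 K/W
R_total = 0.6376 K/W
Q = ΔT/R_total = 280/0.6376

Q ≈ 439 W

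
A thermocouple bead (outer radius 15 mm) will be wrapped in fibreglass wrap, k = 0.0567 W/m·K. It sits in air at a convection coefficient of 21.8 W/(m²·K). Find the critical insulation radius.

r_cr ≈ 5.2 mm

For a sphere r_cr = 2k/h = 2×0.0567/21.8
r_cr = 5.2 mm; since the bare radius (15 mm) is above r_cr, any added insulation will reduce heat loss.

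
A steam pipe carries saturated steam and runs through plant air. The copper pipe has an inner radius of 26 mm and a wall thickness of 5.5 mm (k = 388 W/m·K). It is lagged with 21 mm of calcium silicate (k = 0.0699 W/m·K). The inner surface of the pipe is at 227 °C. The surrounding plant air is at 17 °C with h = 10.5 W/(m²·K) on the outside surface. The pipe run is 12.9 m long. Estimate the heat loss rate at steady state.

Treating each annulus and film as a series resistance:
R_copper pipe wall = ln(31.5/26)/(2π×388×12.9) = 6.102×10^-6 K/W
R_calcium silicate = ln(52.5/31.5)/(2π×0.0699×12.9) = 0.09016 K/W
R_outer film = 1/(h_o·2πr_oL) = 1/(10.5×2π×0.0525×12.9) = 0.02238 K/W
R_total = 0.1125 K/W
Q = ΔT/R_total = 210/0.1125

Q ≈ 1870 W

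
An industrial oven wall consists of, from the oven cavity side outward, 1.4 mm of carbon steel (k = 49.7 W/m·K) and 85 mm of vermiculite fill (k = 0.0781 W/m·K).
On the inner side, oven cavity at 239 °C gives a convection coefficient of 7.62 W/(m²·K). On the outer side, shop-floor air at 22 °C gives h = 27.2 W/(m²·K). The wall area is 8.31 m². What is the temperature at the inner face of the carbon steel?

Model the wall as resistances in series:
R_inner film = 1/(h_i·A) = 1/(7.62×8.31) = 0.01579 K/W
R_carbon steel = L/(kA) = 0.0014/(49.7×8.31) = 3.39×10^-6 K/W
R_vermiculite fill = L/(kA) = 0.085/(0.0781×8.31) = 0.131 K/W
R_outer film = 1/(h_o·A) = 1/(27.2×8.31) = 0.004424 K/W
R_total = 0.1512 K/W;  Q = ΔT/R_total = 217/0.1512 = 1435 W
T_interface = T_inner − Q·ΣR(inner→interface) = 239 − 1440×0.01579

T ≈ 216 °C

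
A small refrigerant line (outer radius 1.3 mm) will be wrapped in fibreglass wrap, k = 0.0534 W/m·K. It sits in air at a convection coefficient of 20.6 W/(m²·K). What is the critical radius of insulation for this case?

r_cr ≈ 2.59 mm

For a cylinder r_cr = k/h = 0.0534/20.6
r_cr = 2.59 mm; since the bare radius (1.3 mm) is below r_cr, adding a thin layer of insulation will *increase* heat loss.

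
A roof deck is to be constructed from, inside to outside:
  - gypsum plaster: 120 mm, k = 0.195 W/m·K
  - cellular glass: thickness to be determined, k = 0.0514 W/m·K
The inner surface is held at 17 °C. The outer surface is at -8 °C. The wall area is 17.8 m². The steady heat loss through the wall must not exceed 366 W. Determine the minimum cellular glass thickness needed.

Thermal resistances in series:
R_gypsum plaster = L/(kA) = 0.12/(0.195×17.8) = 0.03457 K/W
Sum of the known resistances R_other = 0.03457 K/W
Required total resistance R_tot = ΔT/Q_allow = 25/366 = 0.06831 K/W
R_cellular glass = R_tot − R_other = 0.03373 K/W
L = R·k·A = 0.03373×0.0514×17.8

L ≈ 30.9 mm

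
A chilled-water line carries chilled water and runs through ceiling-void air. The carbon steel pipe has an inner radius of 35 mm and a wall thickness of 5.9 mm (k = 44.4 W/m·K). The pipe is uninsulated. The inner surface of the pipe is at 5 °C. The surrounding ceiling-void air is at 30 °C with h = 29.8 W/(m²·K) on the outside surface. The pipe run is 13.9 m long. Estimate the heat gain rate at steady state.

Q ≈ 2650 W

Treating each annulus and film as a series resistance:
R_carbon steel pipe wall = ln(40.9/35)/(2π×44.4×13.9) = 4.017×10^-5 K/W
R_outer film = 1/(h_o·2πr_oL) = 1/(29.8×2π×0.0409×13.9) = 0.009394 K/W
R_total = 0.009435 K/W
Q = ΔT/R_total = 25/0.009435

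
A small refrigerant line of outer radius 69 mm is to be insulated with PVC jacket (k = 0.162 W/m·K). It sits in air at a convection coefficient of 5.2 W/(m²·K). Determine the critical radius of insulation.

r_cr ≈ 31.2 mm

For a cylinder r_cr = k/h = 0.162/5.2
r_cr = 31.2 mm; since the bare radius (69 mm) is above r_cr, any added insulation will reduce heat loss.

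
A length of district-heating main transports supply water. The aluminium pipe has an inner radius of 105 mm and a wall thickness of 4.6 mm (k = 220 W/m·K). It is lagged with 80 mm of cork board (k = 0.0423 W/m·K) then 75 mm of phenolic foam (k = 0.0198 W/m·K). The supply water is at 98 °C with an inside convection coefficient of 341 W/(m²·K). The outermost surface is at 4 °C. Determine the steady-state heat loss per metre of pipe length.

q′ ≈ 19.8 W/m

Per-layer cylindrical resistances, series-summed:
R_inner film = 1/(h_i·2πr₁L) = 1/(341×2π×0.105×1) = 0.004445 K/W
R_aluminium pipe wall = ln(109.6/105)/(2π×220×1) = 3.102×10^-5 K/W
R_cork board = ln(189.6/109.6)/(2π×0.0423×1) = 2.062 K/W
R_phenolic foam = ln(264.6/189.6)/(2π×0.0198×1) = 2.679 K/W
R_total = 4.746 K/W
Q = ΔT/R_total = 94/4.746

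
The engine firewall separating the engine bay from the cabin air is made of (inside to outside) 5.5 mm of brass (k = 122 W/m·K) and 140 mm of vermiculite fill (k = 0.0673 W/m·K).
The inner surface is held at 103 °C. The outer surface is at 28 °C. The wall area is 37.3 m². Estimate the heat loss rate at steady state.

Q ≈ 1340 W

Thermal resistances in series:
R_brass = L/(kA) = 0.0055/(122×37.3) = 1.209×10^-6 K/W
R_vermiculite fill = L/(kA) = 0.14/(0.0673×37.3) = 0.05577 K/W
R_total = 0.05577 K/W
Q = ΔT / R_total = 75 / 0.05577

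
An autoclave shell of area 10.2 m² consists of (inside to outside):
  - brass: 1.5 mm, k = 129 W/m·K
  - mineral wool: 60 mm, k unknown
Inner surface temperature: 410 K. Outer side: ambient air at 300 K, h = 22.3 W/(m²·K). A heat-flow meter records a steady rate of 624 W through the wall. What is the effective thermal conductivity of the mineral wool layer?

k ≈ 0.0342 W/(m·K)

Treating each layer as a thermal resistance in series:
R_brass = L/(kA) = 0.0015/(129×10.2) = 1.14×10^-6 K/W
R_outer film = 1/(h_o·A) = 1/(22.3×10.2) = 0.004396 K/W
Sum of known resistances R_other = 0.004398 K/W
Total R = ΔT/Q = 110/624 = 0.1763 K/W
R_mineral wool = R_total − R_other = 0.1719 K/W
k = L/(R·A) = 0.06/(0.1719×10.2)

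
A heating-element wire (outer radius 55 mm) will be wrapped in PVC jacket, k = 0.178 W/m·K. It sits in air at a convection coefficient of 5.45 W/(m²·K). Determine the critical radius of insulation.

r_cr ≈ 32.7 mm

For a cylinder r_cr = k/h = 0.178/5.45
r_cr = 32.7 mm; since the bare radius (55 mm) is above r_cr, any added insulation will reduce heat loss.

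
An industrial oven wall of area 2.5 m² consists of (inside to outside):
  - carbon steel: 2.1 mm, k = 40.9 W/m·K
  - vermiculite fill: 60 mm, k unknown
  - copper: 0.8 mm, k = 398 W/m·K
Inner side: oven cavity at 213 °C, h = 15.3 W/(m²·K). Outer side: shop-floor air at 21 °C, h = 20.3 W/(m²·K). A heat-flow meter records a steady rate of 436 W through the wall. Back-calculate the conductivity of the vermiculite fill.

k ≈ 0.0608 W/(m·K)

Series thermal resistances:
R_inner film = 1/(h_i·A) = 1/(15.3×2.5) = 0.02614 K/W
R_carbon steel = L/(kA) = 0.0021/(40.9×2.5) = 2.054×10^-5 K/W
R_copper = L/(kA) = 0.0008/(398×2.5) = 8.04×10^-7 K/W
R_outer film = 1/(h_o·A) = 1/(20.3×2.5) = 0.0197 K/W
Sum of known resistances R_other = 0.04587 K/W
Total R = ΔT/Q = 192/436 = 0.4404 K/W
R_vermiculite fill = R_total − R_other = 0.3945 K/W
k = L/(R·A) = 0.06/(0.3945×2.5)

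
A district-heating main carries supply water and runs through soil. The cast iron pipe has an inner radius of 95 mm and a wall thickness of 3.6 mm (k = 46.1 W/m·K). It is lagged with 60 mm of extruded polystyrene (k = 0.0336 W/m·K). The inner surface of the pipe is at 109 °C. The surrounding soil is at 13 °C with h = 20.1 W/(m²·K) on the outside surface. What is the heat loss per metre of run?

Treating each annulus and film as a series resistance:
R_cast iron pipe wall = ln(98.6/95)/(2π×46.1×1) = 1.284×10^-4 K/W
R_extruded polystyrene = ln(158.6/98.6)/(2π×0.0336×1) = 2.251 K/W
R_outer film = 1/(h_o·2πr_oL) = 1/(20.1×2π×0.1586×1) = 0.04993 K/W
R_total = 2.301 K/W
Q = ΔT/R_total = 96/2.301

q′ ≈ 41.7 W/m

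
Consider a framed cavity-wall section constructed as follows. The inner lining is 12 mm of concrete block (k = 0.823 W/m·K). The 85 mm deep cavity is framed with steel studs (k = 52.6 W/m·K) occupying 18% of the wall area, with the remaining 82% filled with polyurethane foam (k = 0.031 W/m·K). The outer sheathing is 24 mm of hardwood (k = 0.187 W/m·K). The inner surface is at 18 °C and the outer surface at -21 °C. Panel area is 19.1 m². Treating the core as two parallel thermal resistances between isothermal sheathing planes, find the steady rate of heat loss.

Sheathing layers in series; stud and cavity paths in parallel between them.
R_inner = 0.012/(0.823×19.1) = 7.634×10^-4 K/W
R_stud  = 0.085/(52.6×0.18×19.1) = 4.7×10^-4 K/W
R_cav   = 0.085/(0.031×0.82×19.1) = 0.1751 K/W
1/R_core = 1/R_stud + 1/R_cav → R_core = 4.688×10^-4 K/W
R_outer = 0.024/(0.187×19.1) = 0.006719 K/W
R_total = 0.007952 K/W
Q = ΔT/R_total = 39/0.007952

Q ≈ 4900 W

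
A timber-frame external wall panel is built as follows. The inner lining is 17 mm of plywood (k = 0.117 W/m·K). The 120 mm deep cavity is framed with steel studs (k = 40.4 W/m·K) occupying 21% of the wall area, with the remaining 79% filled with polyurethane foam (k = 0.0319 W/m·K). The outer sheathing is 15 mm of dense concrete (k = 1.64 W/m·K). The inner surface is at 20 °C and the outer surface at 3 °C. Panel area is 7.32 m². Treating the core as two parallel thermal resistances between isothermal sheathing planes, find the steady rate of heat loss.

Sheathing layers in series; stud and cavity paths in parallel between them.
R_inner = 0.017/(0.117×7.32) = 0.01985 K/W
R_stud  = 0.12/(40.4×0.21×7.32) = 0.001932 K/W
R_cav   = 0.12/(0.0319×0.79×7.32) = 0.6505 K/W
1/R_core = 1/R_stud + 1/R_cav → R_core = 0.001927 K/W
R_outer = 0.015/(1.64×7.32) = 0.00125 K/W
R_total = 0.02303 K/W
Q = ΔT/R_total = 17/0.02303

Q ≈ 738 W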